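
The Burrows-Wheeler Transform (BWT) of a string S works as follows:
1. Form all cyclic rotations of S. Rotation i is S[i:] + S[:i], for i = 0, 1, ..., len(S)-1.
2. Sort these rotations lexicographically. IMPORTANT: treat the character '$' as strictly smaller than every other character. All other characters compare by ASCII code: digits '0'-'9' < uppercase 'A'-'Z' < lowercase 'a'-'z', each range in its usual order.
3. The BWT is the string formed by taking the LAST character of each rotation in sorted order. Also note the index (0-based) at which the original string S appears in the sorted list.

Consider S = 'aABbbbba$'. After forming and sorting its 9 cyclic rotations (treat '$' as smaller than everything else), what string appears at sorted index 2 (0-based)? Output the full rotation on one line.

All 9 rotations (rotation i = S[i:]+S[:i]):
  rot[0] = aABbbbba$
  rot[1] = ABbbbba$a
  rot[2] = Bbbbba$aA
  rot[3] = bbbba$aAB
  rot[4] = bbba$aABb
  rot[5] = bba$aABbb
  rot[6] = ba$aABbbb
  rot[7] = a$aABbbbb
  rot[8] = $aABbbbba
Sorted (with $ < everything):
  sorted[0] = $aABbbbba
  sorted[1] = ABbbbba$a
  sorted[2] = Bbbbba$aA
  sorted[3] = a$aABbbbb
  sorted[4] = aABbbbba$
  sorted[5] = ba$aABbbb
  sorted[6] = bba$aABbb
  sorted[7] = bbba$aABb
  sorted[8] = bbbba$aAB
sorted[2] = Bbbbba$aA

Answer: Bbbbba$aA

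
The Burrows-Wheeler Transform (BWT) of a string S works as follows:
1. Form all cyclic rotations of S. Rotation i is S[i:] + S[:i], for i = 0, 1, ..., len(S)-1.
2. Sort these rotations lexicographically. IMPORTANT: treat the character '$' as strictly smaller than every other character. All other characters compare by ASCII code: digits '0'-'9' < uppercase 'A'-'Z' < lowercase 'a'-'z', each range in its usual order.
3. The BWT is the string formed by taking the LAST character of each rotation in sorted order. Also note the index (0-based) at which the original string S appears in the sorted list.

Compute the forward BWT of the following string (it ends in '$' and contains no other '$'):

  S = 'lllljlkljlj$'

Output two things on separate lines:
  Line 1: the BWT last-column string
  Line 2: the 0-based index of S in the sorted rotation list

Answer: jlllljkljll$
11

Derivation:
All 12 rotations (rotation i = S[i:]+S[:i]):
  rot[0] = lllljlkljlj$
  rot[1] = llljlkljlj$l
  rot[2] = lljlkljlj$ll
  rot[3] = ljlkljlj$lll
  rot[4] = jlkljlj$llll
  rot[5] = lkljlj$llllj
  rot[6] = kljlj$lllljl
  rot[7] = ljlj$lllljlk
  rot[8] = jlj$lllljlkl
  rot[9] = lj$lllljlklj
  rot[10] = j$lllljlkljl
  rot[11] = $lllljlkljlj
Sorted (with $ < everything):
  sorted[0] = $lllljlkljlj  (last char: 'j')
  sorted[1] = j$lllljlkljl  (last char: 'l')
  sorted[2] = jlj$lllljlkl  (last char: 'l')
  sorted[3] = jlkljlj$llll  (last char: 'l')
  sorted[4] = kljlj$lllljl  (last char: 'l')
  sorted[5] = lj$lllljlklj  (last char: 'j')
  sorted[6] = ljlj$lllljlk  (last char: 'k')
  sorted[7] = ljlkljlj$lll  (last char: 'l')
  sorted[8] = lkljlj$llllj  (last char: 'j')
  sorted[9] = lljlkljlj$ll  (last char: 'l')
  sorted[10] = llljlkljlj$l  (last char: 'l')
  sorted[11] = lllljlkljlj$  (last char: '$')
Last column: jlllljkljll$
Original string S is at sorted index 11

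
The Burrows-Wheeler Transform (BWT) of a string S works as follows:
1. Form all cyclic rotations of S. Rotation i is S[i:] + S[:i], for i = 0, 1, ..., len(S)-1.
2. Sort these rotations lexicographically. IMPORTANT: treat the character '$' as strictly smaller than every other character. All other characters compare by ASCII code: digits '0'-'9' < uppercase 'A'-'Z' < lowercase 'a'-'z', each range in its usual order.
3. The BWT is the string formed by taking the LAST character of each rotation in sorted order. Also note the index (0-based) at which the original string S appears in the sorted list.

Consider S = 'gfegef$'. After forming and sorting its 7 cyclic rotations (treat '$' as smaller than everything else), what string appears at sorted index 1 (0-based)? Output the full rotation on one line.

Answer: ef$gfeg

Derivation:
All 7 rotations (rotation i = S[i:]+S[:i]):
  rot[0] = gfegef$
  rot[1] = fegef$g
  rot[2] = egef$gf
  rot[3] = gef$gfe
  rot[4] = ef$gfeg
  rot[5] = f$gfege
  rot[6] = $gfegef
Sorted (with $ < everything):
  sorted[0] = $gfegef
  sorted[1] = ef$gfeg
  sorted[2] = egef$gf
  sorted[3] = f$gfege
  sorted[4] = fegef$g
  sorted[5] = gef$gfe
  sorted[6] = gfegef$
sorted[1] = ef$gfeg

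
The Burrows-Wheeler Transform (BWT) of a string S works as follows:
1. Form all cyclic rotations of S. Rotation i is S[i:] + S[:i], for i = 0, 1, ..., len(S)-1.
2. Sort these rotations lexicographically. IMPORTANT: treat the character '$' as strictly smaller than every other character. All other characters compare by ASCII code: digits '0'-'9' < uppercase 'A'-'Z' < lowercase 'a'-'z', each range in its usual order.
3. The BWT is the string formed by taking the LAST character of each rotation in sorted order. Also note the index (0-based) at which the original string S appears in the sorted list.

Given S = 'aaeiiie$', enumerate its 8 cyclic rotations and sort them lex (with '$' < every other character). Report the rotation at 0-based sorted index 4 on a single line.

All 8 rotations (rotation i = S[i:]+S[:i]):
  rot[0] = aaeiiie$
  rot[1] = aeiiie$a
  rot[2] = eiiie$aa
  rot[3] = iiie$aae
  rot[4] = iie$aaei
  rot[5] = ie$aaeii
  rot[6] = e$aaeiii
  rot[7] = $aaeiiie
Sorted (with $ < everything):
  sorted[0] = $aaeiiie
  sorted[1] = aaeiiie$
  sorted[2] = aeiiie$a
  sorted[3] = e$aaeiii
  sorted[4] = eiiie$aa
  sorted[5] = ie$aaeii
  sorted[6] = iie$aaei
  sorted[7] = iiie$aae
sorted[4] = eiiie$aa

Answer: eiiie$aa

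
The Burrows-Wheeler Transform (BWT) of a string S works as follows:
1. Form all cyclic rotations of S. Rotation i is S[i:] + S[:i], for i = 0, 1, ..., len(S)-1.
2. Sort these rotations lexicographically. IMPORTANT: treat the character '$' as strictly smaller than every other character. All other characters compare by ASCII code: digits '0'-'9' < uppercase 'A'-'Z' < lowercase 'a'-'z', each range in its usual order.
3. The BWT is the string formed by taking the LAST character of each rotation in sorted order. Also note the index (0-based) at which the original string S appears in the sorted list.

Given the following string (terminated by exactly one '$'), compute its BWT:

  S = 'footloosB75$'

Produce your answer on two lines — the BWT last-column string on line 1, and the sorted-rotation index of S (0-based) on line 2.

Answer: 57Bs$tlfoooo
4

Derivation:
All 12 rotations (rotation i = S[i:]+S[:i]):
  rot[0] = footloosB75$
  rot[1] = ootloosB75$f
  rot[2] = otloosB75$fo
  rot[3] = tloosB75$foo
  rot[4] = loosB75$foot
  rot[5] = oosB75$footl
  rot[6] = osB75$footlo
  rot[7] = sB75$footloo
  rot[8] = B75$footloos
  rot[9] = 75$footloosB
  rot[10] = 5$footloosB7
  rot[11] = $footloosB75
Sorted (with $ < everything):
  sorted[0] = $footloosB75  (last char: '5')
  sorted[1] = 5$footloosB7  (last char: '7')
  sorted[2] = 75$footloosB  (last char: 'B')
  sorted[3] = B75$footloos  (last char: 's')
  sorted[4] = footloosB75$  (last char: '$')
  sorted[5] = loosB75$foot  (last char: 't')
  sorted[6] = oosB75$footl  (last char: 'l')
  sorted[7] = ootloosB75$f  (last char: 'f')
  sorted[8] = osB75$footlo  (last char: 'o')
  sorted[9] = otloosB75$fo  (last char: 'o')
  sorted[10] = sB75$footloo  (last char: 'o')
  sorted[11] = tloosB75$foo  (last char: 'o')
Last column: 57Bs$tlfoooo
Original string S is at sorted index 4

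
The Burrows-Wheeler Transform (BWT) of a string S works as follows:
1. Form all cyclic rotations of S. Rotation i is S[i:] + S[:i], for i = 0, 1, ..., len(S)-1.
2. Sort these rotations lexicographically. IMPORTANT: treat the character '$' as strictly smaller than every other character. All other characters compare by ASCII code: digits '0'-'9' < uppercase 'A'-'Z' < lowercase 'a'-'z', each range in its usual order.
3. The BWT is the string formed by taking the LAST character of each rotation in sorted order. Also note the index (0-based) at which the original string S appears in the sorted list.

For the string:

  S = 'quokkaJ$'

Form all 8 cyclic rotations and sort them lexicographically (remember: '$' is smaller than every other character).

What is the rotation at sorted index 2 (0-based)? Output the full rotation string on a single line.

All 8 rotations (rotation i = S[i:]+S[:i]):
  rot[0] = quokkaJ$
  rot[1] = uokkaJ$q
  rot[2] = okkaJ$qu
  rot[3] = kkaJ$quo
  rot[4] = kaJ$quok
  rot[5] = aJ$quokk
  rot[6] = J$quokka
  rot[7] = $quokkaJ
Sorted (with $ < everything):
  sorted[0] = $quokkaJ
  sorted[1] = J$quokka
  sorted[2] = aJ$quokk
  sorted[3] = kaJ$quok
  sorted[4] = kkaJ$quo
  sorted[5] = okkaJ$qu
  sorted[6] = quokkaJ$
  sorted[7] = uokkaJ$q
sorted[2] = aJ$quokk

Answer: aJ$quokk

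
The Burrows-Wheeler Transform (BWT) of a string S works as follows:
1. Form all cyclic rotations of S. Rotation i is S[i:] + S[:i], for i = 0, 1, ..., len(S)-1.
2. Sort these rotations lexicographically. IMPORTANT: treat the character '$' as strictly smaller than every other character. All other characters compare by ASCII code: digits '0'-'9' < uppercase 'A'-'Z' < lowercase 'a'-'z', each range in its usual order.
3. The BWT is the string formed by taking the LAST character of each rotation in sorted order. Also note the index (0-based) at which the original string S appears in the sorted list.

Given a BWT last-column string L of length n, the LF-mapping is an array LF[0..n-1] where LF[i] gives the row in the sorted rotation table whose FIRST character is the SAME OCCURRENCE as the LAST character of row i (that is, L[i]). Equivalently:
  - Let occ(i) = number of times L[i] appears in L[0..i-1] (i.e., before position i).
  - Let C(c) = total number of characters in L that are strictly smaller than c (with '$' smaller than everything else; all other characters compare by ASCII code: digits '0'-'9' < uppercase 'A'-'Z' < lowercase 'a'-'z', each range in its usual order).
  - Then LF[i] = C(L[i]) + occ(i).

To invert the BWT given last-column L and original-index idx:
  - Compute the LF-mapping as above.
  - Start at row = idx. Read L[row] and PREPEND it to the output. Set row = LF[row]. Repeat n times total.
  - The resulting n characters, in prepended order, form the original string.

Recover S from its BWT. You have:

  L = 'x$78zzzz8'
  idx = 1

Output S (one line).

LF mapping: 4 0 1 2 5 6 7 8 3
Walk LF starting at row 1, prepending L[row]:
  step 1: row=1, L[1]='$', prepend. Next row=LF[1]=0
  step 2: row=0, L[0]='x', prepend. Next row=LF[0]=4
  step 3: row=4, L[4]='z', prepend. Next row=LF[4]=5
  step 4: row=5, L[5]='z', prepend. Next row=LF[5]=6
  step 5: row=6, L[6]='z', prepend. Next row=LF[6]=7
  step 6: row=7, L[7]='z', prepend. Next row=LF[7]=8
  step 7: row=8, L[8]='8', prepend. Next row=LF[8]=3
  step 8: row=3, L[3]='8', prepend. Next row=LF[3]=2
  step 9: row=2, L[2]='7', prepend. Next row=LF[2]=1
Reversed output: 788zzzzx$

Answer: 788zzzzx$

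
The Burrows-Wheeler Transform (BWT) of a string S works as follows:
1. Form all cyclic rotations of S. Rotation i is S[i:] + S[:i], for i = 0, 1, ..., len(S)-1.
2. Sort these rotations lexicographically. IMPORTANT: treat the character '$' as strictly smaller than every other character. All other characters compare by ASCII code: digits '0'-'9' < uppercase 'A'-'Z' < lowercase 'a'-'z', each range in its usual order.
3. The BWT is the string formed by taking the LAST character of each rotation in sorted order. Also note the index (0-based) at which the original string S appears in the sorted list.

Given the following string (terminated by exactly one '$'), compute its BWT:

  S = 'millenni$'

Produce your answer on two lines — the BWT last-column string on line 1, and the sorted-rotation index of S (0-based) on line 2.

Answer: ilnmli$ne
6

Derivation:
All 9 rotations (rotation i = S[i:]+S[:i]):
  rot[0] = millenni$
  rot[1] = illenni$m
  rot[2] = llenni$mi
  rot[3] = lenni$mil
  rot[4] = enni$mill
  rot[5] = nni$mille
  rot[6] = ni$millen
  rot[7] = i$millenn
  rot[8] = $millenni
Sorted (with $ < everything):
  sorted[0] = $millenni  (last char: 'i')
  sorted[1] = enni$mill  (last char: 'l')
  sorted[2] = i$millenn  (last char: 'n')
  sorted[3] = illenni$m  (last char: 'm')
  sorted[4] = lenni$mil  (last char: 'l')
  sorted[5] = llenni$mi  (last char: 'i')
  sorted[6] = millenni$  (last char: '$')
  sorted[7] = ni$millen  (last char: 'n')
  sorted[8] = nni$mille  (last char: 'e')
Last column: ilnmli$ne
Original string S is at sorted index 6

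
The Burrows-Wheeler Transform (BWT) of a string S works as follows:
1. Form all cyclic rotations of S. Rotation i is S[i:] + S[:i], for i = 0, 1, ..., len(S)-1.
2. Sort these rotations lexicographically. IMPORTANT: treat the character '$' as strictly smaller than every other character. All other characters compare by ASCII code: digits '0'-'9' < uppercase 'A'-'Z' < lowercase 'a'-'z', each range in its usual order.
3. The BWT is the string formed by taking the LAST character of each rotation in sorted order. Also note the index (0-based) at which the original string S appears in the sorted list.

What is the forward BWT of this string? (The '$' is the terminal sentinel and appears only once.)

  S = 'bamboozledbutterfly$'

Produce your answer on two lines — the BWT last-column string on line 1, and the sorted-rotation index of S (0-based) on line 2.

All 20 rotations (rotation i = S[i:]+S[:i]):
  rot[0] = bamboozledbutterfly$
  rot[1] = amboozledbutterfly$b
  rot[2] = mboozledbutterfly$ba
  rot[3] = boozledbutterfly$bam
  rot[4] = oozledbutterfly$bamb
  rot[5] = ozledbutterfly$bambo
  rot[6] = zledbutterfly$bamboo
  rot[7] = ledbutterfly$bambooz
  rot[8] = edbutterfly$bamboozl
  rot[9] = dbutterfly$bamboozle
  rot[10] = butterfly$bamboozled
  rot[11] = utterfly$bamboozledb
  rot[12] = tterfly$bamboozledbu
  rot[13] = terfly$bamboozledbut
  rot[14] = erfly$bamboozledbutt
  rot[15] = rfly$bamboozledbutte
  rot[16] = fly$bamboozledbutter
  rot[17] = ly$bamboozledbutterf
  rot[18] = y$bamboozledbutterfl
  rot[19] = $bamboozledbutterfly
Sorted (with $ < everything):
  sorted[0] = $bamboozledbutterfly  (last char: 'y')
  sorted[1] = amboozledbutterfly$b  (last char: 'b')
  sorted[2] = bamboozledbutterfly$  (last char: '$')
  sorted[3] = boozledbutterfly$bam  (last char: 'm')
  sorted[4] = butterfly$bamboozled  (last char: 'd')
  sorted[5] = dbutterfly$bamboozle  (last char: 'e')
  sorted[6] = edbutterfly$bamboozl  (last char: 'l')
  sorted[7] = erfly$bamboozledbutt  (last char: 't')
  sorted[8] = fly$bamboozledbutter  (last char: 'r')
  sorted[9] = ledbutterfly$bambooz  (last char: 'z')
  sorted[10] = ly$bamboozledbutterf  (last char: 'f')
  sorted[11] = mboozledbutterfly$ba  (last char: 'a')
  sorted[12] = oozledbutterfly$bamb  (last char: 'b')
  sorted[13] = ozledbutterfly$bambo  (last char: 'o')
  sorted[14] = rfly$bamboozledbutte  (last char: 'e')
  sorted[15] = terfly$bamboozledbut  (last char: 't')
  sorted[16] = tterfly$bamboozledbu  (last char: 'u')
  sorted[17] = utterfly$bamboozledb  (last char: 'b')
  sorted[18] = y$bamboozledbutterfl  (last char: 'l')
  sorted[19] = zledbutterfly$bamboo  (last char: 'o')
Last column: yb$mdeltrzfaboetublo
Original string S is at sorted index 2

Answer: yb$mdeltrzfaboetublo
2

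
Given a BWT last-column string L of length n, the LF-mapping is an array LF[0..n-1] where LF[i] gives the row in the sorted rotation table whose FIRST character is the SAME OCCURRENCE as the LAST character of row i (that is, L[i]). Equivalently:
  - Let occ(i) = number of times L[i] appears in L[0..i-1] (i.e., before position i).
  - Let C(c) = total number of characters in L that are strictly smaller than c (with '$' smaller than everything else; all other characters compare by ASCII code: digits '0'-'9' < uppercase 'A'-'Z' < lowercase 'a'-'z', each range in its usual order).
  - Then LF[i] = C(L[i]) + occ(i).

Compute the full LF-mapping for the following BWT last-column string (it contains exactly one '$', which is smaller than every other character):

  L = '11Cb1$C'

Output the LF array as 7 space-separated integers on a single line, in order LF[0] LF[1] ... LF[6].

Answer: 1 2 4 6 3 0 5

Derivation:
Char counts: '$':1, '1':3, 'C':2, 'b':1
C (first-col start): C('$')=0, C('1')=1, C('C')=4, C('b')=6
L[0]='1': occ=0, LF[0]=C('1')+0=1+0=1
L[1]='1': occ=1, LF[1]=C('1')+1=1+1=2
L[2]='C': occ=0, LF[2]=C('C')+0=4+0=4
L[3]='b': occ=0, LF[3]=C('b')+0=6+0=6
L[4]='1': occ=2, LF[4]=C('1')+2=1+2=3
L[5]='$': occ=0, LF[5]=C('$')+0=0+0=0
L[6]='C': occ=1, LF[6]=C('C')+1=4+1=5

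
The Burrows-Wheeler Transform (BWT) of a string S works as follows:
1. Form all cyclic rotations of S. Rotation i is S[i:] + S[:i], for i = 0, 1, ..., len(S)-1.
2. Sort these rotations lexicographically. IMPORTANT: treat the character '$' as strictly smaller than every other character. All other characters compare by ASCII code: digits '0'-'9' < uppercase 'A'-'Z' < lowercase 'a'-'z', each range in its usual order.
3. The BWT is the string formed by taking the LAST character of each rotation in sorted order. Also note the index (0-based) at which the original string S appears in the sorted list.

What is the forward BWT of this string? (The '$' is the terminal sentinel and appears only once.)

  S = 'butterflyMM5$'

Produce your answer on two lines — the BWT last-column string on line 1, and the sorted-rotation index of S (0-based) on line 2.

Answer: 5MMy$trfetubl
4

Derivation:
All 13 rotations (rotation i = S[i:]+S[:i]):
  rot[0] = butterflyMM5$
  rot[1] = utterflyMM5$b
  rot[2] = tterflyMM5$bu
  rot[3] = terflyMM5$but
  rot[4] = erflyMM5$butt
  rot[5] = rflyMM5$butte
  rot[6] = flyMM5$butter
  rot[7] = lyMM5$butterf
  rot[8] = yMM5$butterfl
  rot[9] = MM5$butterfly
  rot[10] = M5$butterflyM
  rot[11] = 5$butterflyMM
  rot[12] = $butterflyMM5
Sorted (with $ < everything):
  sorted[0] = $butterflyMM5  (last char: '5')
  sorted[1] = 5$butterflyMM  (last char: 'M')
  sorted[2] = M5$butterflyM  (last char: 'M')
  sorted[3] = MM5$butterfly  (last char: 'y')
  sorted[4] = butterflyMM5$  (last char: '$')
  sorted[5] = erflyMM5$butt  (last char: 't')
  sorted[6] = flyMM5$butter  (last char: 'r')
  sorted[7] = lyMM5$butterf  (last char: 'f')
  sorted[8] = rflyMM5$butte  (last char: 'e')
  sorted[9] = terflyMM5$but  (last char: 't')
  sorted[10] = tterflyMM5$bu  (last char: 'u')
  sorted[11] = utterflyMM5$b  (last char: 'b')
  sorted[12] = yMM5$butterfl  (last char: 'l')
Last column: 5MMy$trfetubl
Original string S is at sorted index 4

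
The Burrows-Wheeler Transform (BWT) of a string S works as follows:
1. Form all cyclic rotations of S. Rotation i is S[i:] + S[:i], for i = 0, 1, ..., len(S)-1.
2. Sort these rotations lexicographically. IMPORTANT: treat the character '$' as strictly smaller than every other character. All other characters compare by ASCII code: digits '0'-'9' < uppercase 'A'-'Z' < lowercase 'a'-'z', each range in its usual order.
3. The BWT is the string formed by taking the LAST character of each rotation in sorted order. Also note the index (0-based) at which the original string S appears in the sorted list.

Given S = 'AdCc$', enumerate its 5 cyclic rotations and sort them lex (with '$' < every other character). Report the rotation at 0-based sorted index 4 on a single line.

All 5 rotations (rotation i = S[i:]+S[:i]):
  rot[0] = AdCc$
  rot[1] = dCc$A
  rot[2] = Cc$Ad
  rot[3] = c$AdC
  rot[4] = $AdCc
Sorted (with $ < everything):
  sorted[0] = $AdCc
  sorted[1] = AdCc$
  sorted[2] = Cc$Ad
  sorted[3] = c$AdC
  sorted[4] = dCc$A
sorted[4] = dCc$A

Answer: dCc$A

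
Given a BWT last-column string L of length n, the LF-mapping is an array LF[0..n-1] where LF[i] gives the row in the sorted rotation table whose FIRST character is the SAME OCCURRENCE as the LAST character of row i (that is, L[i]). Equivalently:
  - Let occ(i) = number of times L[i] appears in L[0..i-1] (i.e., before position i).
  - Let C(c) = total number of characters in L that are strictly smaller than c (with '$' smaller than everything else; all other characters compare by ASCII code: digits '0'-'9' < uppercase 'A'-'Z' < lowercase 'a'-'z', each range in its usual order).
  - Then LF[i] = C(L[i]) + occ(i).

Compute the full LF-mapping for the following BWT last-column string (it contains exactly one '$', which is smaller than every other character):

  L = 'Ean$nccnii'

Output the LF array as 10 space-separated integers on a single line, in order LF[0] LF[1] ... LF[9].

Char counts: '$':1, 'E':1, 'a':1, 'c':2, 'i':2, 'n':3
C (first-col start): C('$')=0, C('E')=1, C('a')=2, C('c')=3, C('i')=5, C('n')=7
L[0]='E': occ=0, LF[0]=C('E')+0=1+0=1
L[1]='a': occ=0, LF[1]=C('a')+0=2+0=2
L[2]='n': occ=0, LF[2]=C('n')+0=7+0=7
L[3]='$': occ=0, LF[3]=C('$')+0=0+0=0
L[4]='n': occ=1, LF[4]=C('n')+1=7+1=8
L[5]='c': occ=0, LF[5]=C('c')+0=3+0=3
L[6]='c': occ=1, LF[6]=C('c')+1=3+1=4
L[7]='n': occ=2, LF[7]=C('n')+2=7+2=9
L[8]='i': occ=0, LF[8]=C('i')+0=5+0=5
L[9]='i': occ=1, LF[9]=C('i')+1=5+1=6

Answer: 1 2 7 0 8 3 4 9 5 6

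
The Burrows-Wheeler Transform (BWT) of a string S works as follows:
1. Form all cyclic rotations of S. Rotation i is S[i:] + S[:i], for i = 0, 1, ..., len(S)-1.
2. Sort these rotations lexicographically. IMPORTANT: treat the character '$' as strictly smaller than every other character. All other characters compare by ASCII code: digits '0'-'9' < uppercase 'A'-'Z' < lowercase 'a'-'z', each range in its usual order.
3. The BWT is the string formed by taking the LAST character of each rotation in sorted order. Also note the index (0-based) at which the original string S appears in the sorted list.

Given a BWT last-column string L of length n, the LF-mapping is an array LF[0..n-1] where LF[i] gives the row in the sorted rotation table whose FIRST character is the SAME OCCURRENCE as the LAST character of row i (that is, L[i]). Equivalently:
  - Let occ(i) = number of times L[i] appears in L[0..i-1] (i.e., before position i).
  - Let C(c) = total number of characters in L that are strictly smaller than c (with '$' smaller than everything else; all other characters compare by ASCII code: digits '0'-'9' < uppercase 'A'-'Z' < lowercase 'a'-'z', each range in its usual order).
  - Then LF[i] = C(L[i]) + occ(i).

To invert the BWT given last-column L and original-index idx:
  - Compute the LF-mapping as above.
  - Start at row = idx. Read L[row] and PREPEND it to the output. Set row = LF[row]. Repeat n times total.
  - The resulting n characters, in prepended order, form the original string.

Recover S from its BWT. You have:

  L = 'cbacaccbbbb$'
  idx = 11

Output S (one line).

LF mapping: 8 3 1 9 2 10 11 4 5 6 7 0
Walk LF starting at row 11, prepending L[row]:
  step 1: row=11, L[11]='$', prepend. Next row=LF[11]=0
  step 2: row=0, L[0]='c', prepend. Next row=LF[0]=8
  step 3: row=8, L[8]='b', prepend. Next row=LF[8]=5
  step 4: row=5, L[5]='c', prepend. Next row=LF[5]=10
  step 5: row=10, L[10]='b', prepend. Next row=LF[10]=7
  step 6: row=7, L[7]='b', prepend. Next row=LF[7]=4
  step 7: row=4, L[4]='a', prepend. Next row=LF[4]=2
  step 8: row=2, L[2]='a', prepend. Next row=LF[2]=1
  step 9: row=1, L[1]='b', prepend. Next row=LF[1]=3
  step 10: row=3, L[3]='c', prepend. Next row=LF[3]=9
  step 11: row=9, L[9]='b', prepend. Next row=LF[9]=6
  step 12: row=6, L[6]='c', prepend. Next row=LF[6]=11
Reversed output: cbcbaabbcbc$

Answer: cbcbaabbcbc$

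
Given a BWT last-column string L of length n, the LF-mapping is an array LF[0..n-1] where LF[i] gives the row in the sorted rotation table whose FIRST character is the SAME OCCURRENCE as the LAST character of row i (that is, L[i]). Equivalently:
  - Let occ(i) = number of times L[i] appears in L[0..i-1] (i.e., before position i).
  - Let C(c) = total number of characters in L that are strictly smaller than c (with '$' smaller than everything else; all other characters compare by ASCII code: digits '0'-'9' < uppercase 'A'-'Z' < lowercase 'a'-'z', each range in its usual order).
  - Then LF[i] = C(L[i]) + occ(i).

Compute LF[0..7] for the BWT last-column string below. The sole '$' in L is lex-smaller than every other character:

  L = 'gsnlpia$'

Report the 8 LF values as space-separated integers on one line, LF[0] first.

Char counts: '$':1, 'a':1, 'g':1, 'i':1, 'l':1, 'n':1, 'p':1, 's':1
C (first-col start): C('$')=0, C('a')=1, C('g')=2, C('i')=3, C('l')=4, C('n')=5, C('p')=6, C('s')=7
L[0]='g': occ=0, LF[0]=C('g')+0=2+0=2
L[1]='s': occ=0, LF[1]=C('s')+0=7+0=7
L[2]='n': occ=0, LF[2]=C('n')+0=5+0=5
L[3]='l': occ=0, LF[3]=C('l')+0=4+0=4
L[4]='p': occ=0, LF[4]=C('p')+0=6+0=6
L[5]='i': occ=0, LF[5]=C('i')+0=3+0=3
L[6]='a': occ=0, LF[6]=C('a')+0=1+0=1
L[7]='$': occ=0, LF[7]=C('$')+0=0+0=0

Answer: 2 7 5 4 6 3 1 0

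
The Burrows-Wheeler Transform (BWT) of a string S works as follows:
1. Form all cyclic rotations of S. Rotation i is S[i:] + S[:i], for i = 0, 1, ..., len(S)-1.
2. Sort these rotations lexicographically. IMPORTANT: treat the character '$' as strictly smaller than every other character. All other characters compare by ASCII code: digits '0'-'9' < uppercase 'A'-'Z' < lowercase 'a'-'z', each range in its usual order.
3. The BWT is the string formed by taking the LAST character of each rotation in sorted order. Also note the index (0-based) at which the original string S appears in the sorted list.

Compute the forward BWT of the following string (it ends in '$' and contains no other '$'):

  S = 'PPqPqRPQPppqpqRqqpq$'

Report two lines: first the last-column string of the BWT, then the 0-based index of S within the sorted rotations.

Answer: q$RQPqPqqPqqppPPpqpR
1

Derivation:
All 20 rotations (rotation i = S[i:]+S[:i]):
  rot[0] = PPqPqRPQPppqpqRqqpq$
  rot[1] = PqPqRPQPppqpqRqqpq$P
  rot[2] = qPqRPQPppqpqRqqpq$PP
  rot[3] = PqRPQPppqpqRqqpq$PPq
  rot[4] = qRPQPppqpqRqqpq$PPqP
  rot[5] = RPQPppqpqRqqpq$PPqPq
  rot[6] = PQPppqpqRqqpq$PPqPqR
  rot[7] = QPppqpqRqqpq$PPqPqRP
  rot[8] = PppqpqRqqpq$PPqPqRPQ
  rot[9] = ppqpqRqqpq$PPqPqRPQP
  rot[10] = pqpqRqqpq$PPqPqRPQPp
  rot[11] = qpqRqqpq$PPqPqRPQPpp
  rot[12] = pqRqqpq$PPqPqRPQPppq
  rot[13] = qRqqpq$PPqPqRPQPppqp
  rot[14] = Rqqpq$PPqPqRPQPppqpq
  rot[15] = qqpq$PPqPqRPQPppqpqR
  rot[16] = qpq$PPqPqRPQPppqpqRq
  rot[17] = pq$PPqPqRPQPppqpqRqq
  rot[18] = q$PPqPqRPQPppqpqRqqp
  rot[19] = $PPqPqRPQPppqpqRqqpq
Sorted (with $ < everything):
  sorted[0] = $PPqPqRPQPppqpqRqqpq  (last char: 'q')
  sorted[1] = PPqPqRPQPppqpqRqqpq$  (last char: '$')
  sorted[2] = PQPppqpqRqqpq$PPqPqR  (last char: 'R')
  sorted[3] = PppqpqRqqpq$PPqPqRPQ  (last char: 'Q')
  sorted[4] = PqPqRPQPppqpqRqqpq$P  (last char: 'P')
  sorted[5] = PqRPQPppqpqRqqpq$PPq  (last char: 'q')
  sorted[6] = QPppqpqRqqpq$PPqPqRP  (last char: 'P')
  sorted[7] = RPQPppqpqRqqpq$PPqPq  (last char: 'q')
  sorted[8] = Rqqpq$PPqPqRPQPppqpq  (last char: 'q')
  sorted[9] = ppqpqRqqpq$PPqPqRPQP  (last char: 'P')
  sorted[10] = pq$PPqPqRPQPppqpqRqq  (last char: 'q')
  sorted[11] = pqRqqpq$PPqPqRPQPppq  (last char: 'q')
  sorted[12] = pqpqRqqpq$PPqPqRPQPp  (last char: 'p')
  sorted[13] = q$PPqPqRPQPppqpqRqqp  (last char: 'p')
  sorted[14] = qPqRPQPppqpqRqqpq$PP  (last char: 'P')
  sorted[15] = qRPQPppqpqRqqpq$PPqP  (last char: 'P')
  sorted[16] = qRqqpq$PPqPqRPQPppqp  (last char: 'p')
  sorted[17] = qpq$PPqPqRPQPppqpqRq  (last char: 'q')
  sorted[18] = qpqRqqpq$PPqPqRPQPpp  (last char: 'p')
  sorted[19] = qqpq$PPqPqRPQPppqpqR  (last char: 'R')
Last column: q$RQPqPqqPqqppPPpqpR
Original string S is at sorted index 1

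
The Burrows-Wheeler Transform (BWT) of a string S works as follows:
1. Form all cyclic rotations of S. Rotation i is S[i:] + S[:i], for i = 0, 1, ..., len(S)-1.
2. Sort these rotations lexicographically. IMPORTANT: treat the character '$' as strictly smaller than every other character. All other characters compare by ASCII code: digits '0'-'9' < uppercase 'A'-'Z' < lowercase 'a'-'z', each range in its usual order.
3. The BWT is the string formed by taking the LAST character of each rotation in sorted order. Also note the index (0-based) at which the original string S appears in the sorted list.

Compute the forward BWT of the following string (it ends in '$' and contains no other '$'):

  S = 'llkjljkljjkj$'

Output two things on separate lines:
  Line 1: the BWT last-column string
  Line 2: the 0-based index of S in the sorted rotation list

All 13 rotations (rotation i = S[i:]+S[:i]):
  rot[0] = llkjljkljjkj$
  rot[1] = lkjljkljjkj$l
  rot[2] = kjljkljjkj$ll
  rot[3] = jljkljjkj$llk
  rot[4] = ljkljjkj$llkj
  rot[5] = jkljjkj$llkjl
  rot[6] = kljjkj$llkjlj
  rot[7] = ljjkj$llkjljk
  rot[8] = jjkj$llkjljkl
  rot[9] = jkj$llkjljklj
  rot[10] = kj$llkjljkljj
  rot[11] = j$llkjljkljjk
  rot[12] = $llkjljkljjkj
Sorted (with $ < everything):
  sorted[0] = $llkjljkljjkj  (last char: 'j')
  sorted[1] = j$llkjljkljjk  (last char: 'k')
  sorted[2] = jjkj$llkjljkl  (last char: 'l')
  sorted[3] = jkj$llkjljklj  (last char: 'j')
  sorted[4] = jkljjkj$llkjl  (last char: 'l')
  sorted[5] = jljkljjkj$llk  (last char: 'k')
  sorted[6] = kj$llkjljkljj  (last char: 'j')
  sorted[7] = kjljkljjkj$ll  (last char: 'l')
  sorted[8] = kljjkj$llkjlj  (last char: 'j')
  sorted[9] = ljjkj$llkjljk  (last char: 'k')
  sorted[10] = ljkljjkj$llkj  (last char: 'j')
  sorted[11] = lkjljkljjkj$l  (last char: 'l')
  sorted[12] = llkjljkljjkj$  (last char: '$')
Last column: jkljlkjljkjl$
Original string S is at sorted index 12

Answer: jkljlkjljkjl$
12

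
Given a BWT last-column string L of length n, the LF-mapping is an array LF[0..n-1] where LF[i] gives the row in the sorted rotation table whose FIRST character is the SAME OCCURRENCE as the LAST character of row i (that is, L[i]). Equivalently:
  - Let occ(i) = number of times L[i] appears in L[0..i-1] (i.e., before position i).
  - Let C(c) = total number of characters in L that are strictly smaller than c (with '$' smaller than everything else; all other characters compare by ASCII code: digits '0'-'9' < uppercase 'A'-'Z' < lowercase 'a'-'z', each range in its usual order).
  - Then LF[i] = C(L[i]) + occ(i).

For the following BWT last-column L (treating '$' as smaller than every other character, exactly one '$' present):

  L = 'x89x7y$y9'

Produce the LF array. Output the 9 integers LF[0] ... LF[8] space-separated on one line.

Char counts: '$':1, '7':1, '8':1, '9':2, 'x':2, 'y':2
C (first-col start): C('$')=0, C('7')=1, C('8')=2, C('9')=3, C('x')=5, C('y')=7
L[0]='x': occ=0, LF[0]=C('x')+0=5+0=5
L[1]='8': occ=0, LF[1]=C('8')+0=2+0=2
L[2]='9': occ=0, LF[2]=C('9')+0=3+0=3
L[3]='x': occ=1, LF[3]=C('x')+1=5+1=6
L[4]='7': occ=0, LF[4]=C('7')+0=1+0=1
L[5]='y': occ=0, LF[5]=C('y')+0=7+0=7
L[6]='$': occ=0, LF[6]=C('$')+0=0+0=0
L[7]='y': occ=1, LF[7]=C('y')+1=7+1=8
L[8]='9': occ=1, LF[8]=C('9')+1=3+1=4

Answer: 5 2 3 6 1 7 0 8 4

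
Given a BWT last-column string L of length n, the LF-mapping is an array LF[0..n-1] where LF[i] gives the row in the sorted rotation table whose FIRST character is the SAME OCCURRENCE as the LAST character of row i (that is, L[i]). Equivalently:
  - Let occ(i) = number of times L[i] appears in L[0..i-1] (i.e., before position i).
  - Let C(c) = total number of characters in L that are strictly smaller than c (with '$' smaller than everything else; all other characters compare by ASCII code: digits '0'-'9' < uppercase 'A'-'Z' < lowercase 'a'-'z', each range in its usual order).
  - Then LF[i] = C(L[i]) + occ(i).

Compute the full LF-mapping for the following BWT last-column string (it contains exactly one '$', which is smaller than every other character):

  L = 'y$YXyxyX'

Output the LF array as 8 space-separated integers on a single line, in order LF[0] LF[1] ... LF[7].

Answer: 5 0 3 1 6 4 7 2

Derivation:
Char counts: '$':1, 'X':2, 'Y':1, 'x':1, 'y':3
C (first-col start): C('$')=0, C('X')=1, C('Y')=3, C('x')=4, C('y')=5
L[0]='y': occ=0, LF[0]=C('y')+0=5+0=5
L[1]='$': occ=0, LF[1]=C('$')+0=0+0=0
L[2]='Y': occ=0, LF[2]=C('Y')+0=3+0=3
L[3]='X': occ=0, LF[3]=C('X')+0=1+0=1
L[4]='y': occ=1, LF[4]=C('y')+1=5+1=6
L[5]='x': occ=0, LF[5]=C('x')+0=4+0=4
L[6]='y': occ=2, LF[6]=C('y')+2=5+2=7
L[7]='X': occ=1, LF[7]=C('X')+1=1+1=2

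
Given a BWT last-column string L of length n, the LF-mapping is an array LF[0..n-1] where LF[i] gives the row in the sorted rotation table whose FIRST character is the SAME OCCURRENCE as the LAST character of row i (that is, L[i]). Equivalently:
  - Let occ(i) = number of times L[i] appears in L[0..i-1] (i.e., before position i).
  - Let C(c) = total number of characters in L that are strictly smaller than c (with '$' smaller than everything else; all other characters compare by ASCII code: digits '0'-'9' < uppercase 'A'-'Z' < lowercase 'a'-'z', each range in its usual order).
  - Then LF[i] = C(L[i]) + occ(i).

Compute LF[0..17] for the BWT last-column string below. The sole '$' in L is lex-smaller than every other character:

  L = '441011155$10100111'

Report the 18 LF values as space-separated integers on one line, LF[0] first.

Answer: 14 15 5 1 6 7 8 16 17 0 9 2 10 3 4 11 12 13

Derivation:
Char counts: '$':1, '0':4, '1':9, '4':2, '5':2
C (first-col start): C('$')=0, C('0')=1, C('1')=5, C('4')=14, C('5')=16
L[0]='4': occ=0, LF[0]=C('4')+0=14+0=14
L[1]='4': occ=1, LF[1]=C('4')+1=14+1=15
L[2]='1': occ=0, LF[2]=C('1')+0=5+0=5
L[3]='0': occ=0, LF[3]=C('0')+0=1+0=1
L[4]='1': occ=1, LF[4]=C('1')+1=5+1=6
L[5]='1': occ=2, LF[5]=C('1')+2=5+2=7
L[6]='1': occ=3, LF[6]=C('1')+3=5+3=8
L[7]='5': occ=0, LF[7]=C('5')+0=16+0=16
L[8]='5': occ=1, LF[8]=C('5')+1=16+1=17
L[9]='$': occ=0, LF[9]=C('$')+0=0+0=0
L[10]='1': occ=4, LF[10]=C('1')+4=5+4=9
L[11]='0': occ=1, LF[11]=C('0')+1=1+1=2
L[12]='1': occ=5, LF[12]=C('1')+5=5+5=10
L[13]='0': occ=2, LF[13]=C('0')+2=1+2=3
L[14]='0': occ=3, LF[14]=C('0')+3=1+3=4
L[15]='1': occ=6, LF[15]=C('1')+6=5+6=11
L[16]='1': occ=7, LF[16]=C('1')+7=5+7=12
L[17]='1': occ=8, LF[17]=C('1')+8=5+8=13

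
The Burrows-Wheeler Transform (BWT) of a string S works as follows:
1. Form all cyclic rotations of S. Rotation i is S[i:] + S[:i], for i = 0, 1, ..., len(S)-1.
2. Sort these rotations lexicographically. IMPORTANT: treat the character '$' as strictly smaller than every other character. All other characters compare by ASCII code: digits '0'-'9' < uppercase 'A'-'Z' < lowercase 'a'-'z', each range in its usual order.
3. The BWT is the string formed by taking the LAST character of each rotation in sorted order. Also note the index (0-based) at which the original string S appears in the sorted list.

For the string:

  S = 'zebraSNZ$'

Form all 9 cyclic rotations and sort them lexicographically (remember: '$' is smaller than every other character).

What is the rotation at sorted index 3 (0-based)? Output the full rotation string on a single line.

All 9 rotations (rotation i = S[i:]+S[:i]):
  rot[0] = zebraSNZ$
  rot[1] = ebraSNZ$z
  rot[2] = braSNZ$ze
  rot[3] = raSNZ$zeb
  rot[4] = aSNZ$zebr
  rot[5] = SNZ$zebra
  rot[6] = NZ$zebraS
  rot[7] = Z$zebraSN
  rot[8] = $zebraSNZ
Sorted (with $ < everything):
  sorted[0] = $zebraSNZ
  sorted[1] = NZ$zebraS
  sorted[2] = SNZ$zebra
  sorted[3] = Z$zebraSN
  sorted[4] = aSNZ$zebr
  sorted[5] = braSNZ$ze
  sorted[6] = ebraSNZ$z
  sorted[7] = raSNZ$zeb
  sorted[8] = zebraSNZ$
sorted[3] = Z$zebraSN

Answer: Z$zebraSN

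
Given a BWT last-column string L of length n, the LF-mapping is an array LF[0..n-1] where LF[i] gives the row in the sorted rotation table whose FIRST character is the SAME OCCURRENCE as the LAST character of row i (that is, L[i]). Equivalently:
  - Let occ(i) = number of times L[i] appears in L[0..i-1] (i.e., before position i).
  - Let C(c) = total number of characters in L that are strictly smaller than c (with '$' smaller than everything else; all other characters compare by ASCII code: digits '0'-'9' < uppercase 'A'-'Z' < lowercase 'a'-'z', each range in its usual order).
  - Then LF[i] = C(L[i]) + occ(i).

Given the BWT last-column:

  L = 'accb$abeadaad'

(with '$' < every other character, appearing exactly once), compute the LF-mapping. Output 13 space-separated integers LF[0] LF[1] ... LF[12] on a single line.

Answer: 1 8 9 6 0 2 7 12 3 10 4 5 11

Derivation:
Char counts: '$':1, 'a':5, 'b':2, 'c':2, 'd':2, 'e':1
C (first-col start): C('$')=0, C('a')=1, C('b')=6, C('c')=8, C('d')=10, C('e')=12
L[0]='a': occ=0, LF[0]=C('a')+0=1+0=1
L[1]='c': occ=0, LF[1]=C('c')+0=8+0=8
L[2]='c': occ=1, LF[2]=C('c')+1=8+1=9
L[3]='b': occ=0, LF[3]=C('b')+0=6+0=6
L[4]='$': occ=0, LF[4]=C('$')+0=0+0=0
L[5]='a': occ=1, LF[5]=C('a')+1=1+1=2
L[6]='b': occ=1, LF[6]=C('b')+1=6+1=7
L[7]='e': occ=0, LF[7]=C('e')+0=12+0=12
L[8]='a': occ=2, LF[8]=C('a')+2=1+2=3
L[9]='d': occ=0, LF[9]=C('d')+0=10+0=10
L[10]='a': occ=3, LF[10]=C('a')+3=1+3=4
L[11]='a': occ=4, LF[11]=C('a')+4=1+4=5
L[12]='d': occ=1, LF[12]=C('d')+1=10+1=11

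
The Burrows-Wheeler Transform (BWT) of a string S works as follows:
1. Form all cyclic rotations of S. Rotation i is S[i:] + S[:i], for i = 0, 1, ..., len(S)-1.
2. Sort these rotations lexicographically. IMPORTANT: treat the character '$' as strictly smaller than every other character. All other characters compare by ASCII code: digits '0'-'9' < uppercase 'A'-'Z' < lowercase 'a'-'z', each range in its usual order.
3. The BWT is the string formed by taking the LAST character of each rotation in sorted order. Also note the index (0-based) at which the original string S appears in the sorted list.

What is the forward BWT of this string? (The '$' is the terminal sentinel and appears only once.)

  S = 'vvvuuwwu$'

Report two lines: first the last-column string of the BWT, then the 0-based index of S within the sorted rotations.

Answer: uwvuvv$wu
6

Derivation:
All 9 rotations (rotation i = S[i:]+S[:i]):
  rot[0] = vvvuuwwu$
  rot[1] = vvuuwwu$v
  rot[2] = vuuwwu$vv
  rot[3] = uuwwu$vvv
  rot[4] = uwwu$vvvu
  rot[5] = wwu$vvvuu
  rot[6] = wu$vvvuuw
  rot[7] = u$vvvuuww
  rot[8] = $vvvuuwwu
Sorted (with $ < everything):
  sorted[0] = $vvvuuwwu  (last char: 'u')
  sorted[1] = u$vvvuuww  (last char: 'w')
  sorted[2] = uuwwu$vvv  (last char: 'v')
  sorted[3] = uwwu$vvvu  (last char: 'u')
  sorted[4] = vuuwwu$vv  (last char: 'v')
  sorted[5] = vvuuwwu$v  (last char: 'v')
  sorted[6] = vvvuuwwu$  (last char: '$')
  sorted[7] = wu$vvvuuw  (last char: 'w')
  sorted[8] = wwu$vvvuu  (last char: 'u')
Last column: uwvuvv$wu
Original string S is at sorted index 6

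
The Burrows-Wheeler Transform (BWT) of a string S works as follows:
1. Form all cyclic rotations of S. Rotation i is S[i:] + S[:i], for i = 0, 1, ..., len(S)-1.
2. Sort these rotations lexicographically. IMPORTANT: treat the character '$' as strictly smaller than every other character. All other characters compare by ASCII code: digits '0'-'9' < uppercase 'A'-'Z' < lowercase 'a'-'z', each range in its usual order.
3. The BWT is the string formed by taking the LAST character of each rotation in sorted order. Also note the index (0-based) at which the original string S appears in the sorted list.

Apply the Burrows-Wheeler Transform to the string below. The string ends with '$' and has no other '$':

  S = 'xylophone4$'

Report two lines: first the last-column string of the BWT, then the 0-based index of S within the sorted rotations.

Answer: 4enpyohlo$x
9

Derivation:
All 11 rotations (rotation i = S[i:]+S[:i]):
  rot[0] = xylophone4$
  rot[1] = ylophone4$x
  rot[2] = lophone4$xy
  rot[3] = ophone4$xyl
  rot[4] = phone4$xylo
  rot[5] = hone4$xylop
  rot[6] = one4$xyloph
  rot[7] = ne4$xylopho
  rot[8] = e4$xylophon
  rot[9] = 4$xylophone
  rot[10] = $xylophone4
Sorted (with $ < everything):
  sorted[0] = $xylophone4  (last char: '4')
  sorted[1] = 4$xylophone  (last char: 'e')
  sorted[2] = e4$xylophon  (last char: 'n')
  sorted[3] = hone4$xylop  (last char: 'p')
  sorted[4] = lophone4$xy  (last char: 'y')
  sorted[5] = ne4$xylopho  (last char: 'o')
  sorted[6] = one4$xyloph  (last char: 'h')
  sorted[7] = ophone4$xyl  (last char: 'l')
  sorted[8] = phone4$xylo  (last char: 'o')
  sorted[9] = xylophone4$  (last char: '$')
  sorted[10] = ylophone4$x  (last char: 'x')
Last column: 4enpyohlo$x
Original string S is at sorted index 9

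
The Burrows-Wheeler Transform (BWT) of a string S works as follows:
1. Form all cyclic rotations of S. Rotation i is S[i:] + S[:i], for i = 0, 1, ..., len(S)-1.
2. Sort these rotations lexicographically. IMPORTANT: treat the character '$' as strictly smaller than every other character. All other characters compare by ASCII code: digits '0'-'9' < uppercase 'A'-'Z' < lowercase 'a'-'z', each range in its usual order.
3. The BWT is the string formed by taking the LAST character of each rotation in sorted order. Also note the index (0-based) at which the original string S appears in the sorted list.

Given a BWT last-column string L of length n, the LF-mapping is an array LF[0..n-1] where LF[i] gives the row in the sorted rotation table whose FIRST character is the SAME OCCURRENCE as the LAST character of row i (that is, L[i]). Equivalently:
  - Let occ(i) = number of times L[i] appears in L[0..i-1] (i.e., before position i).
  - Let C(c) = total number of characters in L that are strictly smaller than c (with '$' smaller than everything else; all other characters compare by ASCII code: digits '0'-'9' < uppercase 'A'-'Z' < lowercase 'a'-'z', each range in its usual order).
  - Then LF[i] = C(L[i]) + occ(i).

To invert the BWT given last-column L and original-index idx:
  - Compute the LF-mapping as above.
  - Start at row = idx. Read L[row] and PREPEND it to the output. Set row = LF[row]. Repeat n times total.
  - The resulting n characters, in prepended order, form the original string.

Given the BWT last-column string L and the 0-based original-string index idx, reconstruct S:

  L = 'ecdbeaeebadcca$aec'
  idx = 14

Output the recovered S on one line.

LF mapping: 13 7 11 5 14 1 15 16 6 2 12 8 9 3 0 4 17 10
Walk LF starting at row 14, prepending L[row]:
  step 1: row=14, L[14]='$', prepend. Next row=LF[14]=0
  step 2: row=0, L[0]='e', prepend. Next row=LF[0]=13
  step 3: row=13, L[13]='a', prepend. Next row=LF[13]=3
  step 4: row=3, L[3]='b', prepend. Next row=LF[3]=5
  step 5: row=5, L[5]='a', prepend. Next row=LF[5]=1
  step 6: row=1, L[1]='c', prepend. Next row=LF[1]=7
  step 7: row=7, L[7]='e', prepend. Next row=LF[7]=16
  step 8: row=16, L[16]='e', prepend. Next row=LF[16]=17
  step 9: row=17, L[17]='c', prepend. Next row=LF[17]=10
  step 10: row=10, L[10]='d', prepend. Next row=LF[10]=12
  step 11: row=12, L[12]='c', prepend. Next row=LF[12]=9
  step 12: row=9, L[9]='a', prepend. Next row=LF[9]=2
  step 13: row=2, L[2]='d', prepend. Next row=LF[2]=11
  step 14: row=11, L[11]='c', prepend. Next row=LF[11]=8
  step 15: row=8, L[8]='b', prepend. Next row=LF[8]=6
  step 16: row=6, L[6]='e', prepend. Next row=LF[6]=15
  step 17: row=15, L[15]='a', prepend. Next row=LF[15]=4
  step 18: row=4, L[4]='e', prepend. Next row=LF[4]=14
Reversed output: eaebcdacdceecabae$

Answer: eaebcdacdceecabae$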